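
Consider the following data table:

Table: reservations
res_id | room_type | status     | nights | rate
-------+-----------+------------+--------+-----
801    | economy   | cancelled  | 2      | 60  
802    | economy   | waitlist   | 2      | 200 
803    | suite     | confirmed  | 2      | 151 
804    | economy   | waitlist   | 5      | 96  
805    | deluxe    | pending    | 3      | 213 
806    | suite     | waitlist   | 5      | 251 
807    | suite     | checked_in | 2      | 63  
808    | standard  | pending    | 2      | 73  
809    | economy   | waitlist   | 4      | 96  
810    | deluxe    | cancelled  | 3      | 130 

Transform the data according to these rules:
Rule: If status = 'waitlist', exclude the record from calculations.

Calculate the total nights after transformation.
14

Step 1: Identify records where status = 'waitlist'
Step 2: The excluded records sum to 16
Step 3: Original total nights = 30
Step 4: Remaining total = 30 - 16 = 14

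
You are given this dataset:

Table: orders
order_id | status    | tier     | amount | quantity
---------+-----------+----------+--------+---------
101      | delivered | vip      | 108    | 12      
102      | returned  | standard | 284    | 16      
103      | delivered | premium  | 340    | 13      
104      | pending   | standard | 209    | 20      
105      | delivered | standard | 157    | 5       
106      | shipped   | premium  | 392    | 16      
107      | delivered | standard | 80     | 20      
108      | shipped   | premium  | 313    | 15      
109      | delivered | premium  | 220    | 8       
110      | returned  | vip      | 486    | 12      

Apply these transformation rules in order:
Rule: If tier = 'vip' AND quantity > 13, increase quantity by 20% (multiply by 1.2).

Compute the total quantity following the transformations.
137

Step 1: Find records where tier = 'vip' AND quantity > 13
Step 2: 0 records match, summing to 0
Step 3: After multiplier: 0 × 1.2 = 0.0
Step 4: Unaffected records sum: 137
Step 5: Final sum = 0.0 + 137 = 137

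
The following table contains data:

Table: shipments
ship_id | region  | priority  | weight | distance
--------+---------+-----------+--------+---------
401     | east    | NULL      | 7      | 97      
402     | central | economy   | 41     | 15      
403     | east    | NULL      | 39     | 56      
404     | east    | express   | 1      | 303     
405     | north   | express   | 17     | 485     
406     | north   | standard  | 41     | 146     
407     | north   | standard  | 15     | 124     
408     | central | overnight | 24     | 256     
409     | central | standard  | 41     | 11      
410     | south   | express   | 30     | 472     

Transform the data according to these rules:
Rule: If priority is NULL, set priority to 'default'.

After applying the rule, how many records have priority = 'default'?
2

Step 1: Count records where priority IS NULL
Step 2: Found 2 records with NULL priority
Step 3: These records will have priority set to 'default'
Step 4: Records already having priority = 'default': 0
Step 5: Answer: 2 + 0 = 2 records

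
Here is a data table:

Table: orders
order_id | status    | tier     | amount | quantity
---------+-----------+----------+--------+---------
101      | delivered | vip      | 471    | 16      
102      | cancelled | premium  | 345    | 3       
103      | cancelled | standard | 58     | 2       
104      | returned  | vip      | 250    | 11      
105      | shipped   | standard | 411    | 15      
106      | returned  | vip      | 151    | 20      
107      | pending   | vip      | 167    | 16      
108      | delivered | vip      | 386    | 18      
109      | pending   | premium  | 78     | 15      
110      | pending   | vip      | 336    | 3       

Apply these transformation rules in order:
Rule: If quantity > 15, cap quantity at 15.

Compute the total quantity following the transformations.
109

Step 1: 4 records have quantity > 15
Step 2: These records originally summed to 70
Step 3: After capping: 4 × 15 = 60
Step 4: Unaffected records sum: 49
Step 5: Final sum = 60 + 49 = 109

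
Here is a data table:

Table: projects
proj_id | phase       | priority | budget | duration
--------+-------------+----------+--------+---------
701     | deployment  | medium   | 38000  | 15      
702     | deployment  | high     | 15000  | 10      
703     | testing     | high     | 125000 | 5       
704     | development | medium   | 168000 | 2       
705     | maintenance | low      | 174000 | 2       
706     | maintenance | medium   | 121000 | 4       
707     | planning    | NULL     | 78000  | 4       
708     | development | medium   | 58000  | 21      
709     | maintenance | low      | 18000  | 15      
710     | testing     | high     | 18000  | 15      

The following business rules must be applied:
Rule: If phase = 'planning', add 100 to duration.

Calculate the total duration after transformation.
193

Step 1: Count records where phase = 'planning': 1
Step 2: Total bonus added: 1 × 100 = 100
Step 3: Original sum of duration: 93
Step 4: Final sum = 93 + 100 = 193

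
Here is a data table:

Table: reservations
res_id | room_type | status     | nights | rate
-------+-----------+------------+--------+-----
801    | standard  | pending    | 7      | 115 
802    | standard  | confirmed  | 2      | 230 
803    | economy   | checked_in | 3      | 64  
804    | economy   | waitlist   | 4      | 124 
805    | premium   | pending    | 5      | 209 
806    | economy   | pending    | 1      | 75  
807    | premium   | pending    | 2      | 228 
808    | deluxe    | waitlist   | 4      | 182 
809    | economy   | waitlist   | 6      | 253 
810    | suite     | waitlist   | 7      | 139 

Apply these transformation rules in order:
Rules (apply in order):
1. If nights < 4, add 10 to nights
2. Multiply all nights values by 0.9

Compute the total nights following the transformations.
72.9

Step 1: Apply Rule 1 - Add 10 to records with nights < 4
  - 4 records affected: 8 + (4 × 10) = 48
  - Unaffected records: 33
  - Sum after Rule 1: 81
Step 2: Apply Rule 2 - Multiply all by 0.9
  - 81 × 0.9 = 72.9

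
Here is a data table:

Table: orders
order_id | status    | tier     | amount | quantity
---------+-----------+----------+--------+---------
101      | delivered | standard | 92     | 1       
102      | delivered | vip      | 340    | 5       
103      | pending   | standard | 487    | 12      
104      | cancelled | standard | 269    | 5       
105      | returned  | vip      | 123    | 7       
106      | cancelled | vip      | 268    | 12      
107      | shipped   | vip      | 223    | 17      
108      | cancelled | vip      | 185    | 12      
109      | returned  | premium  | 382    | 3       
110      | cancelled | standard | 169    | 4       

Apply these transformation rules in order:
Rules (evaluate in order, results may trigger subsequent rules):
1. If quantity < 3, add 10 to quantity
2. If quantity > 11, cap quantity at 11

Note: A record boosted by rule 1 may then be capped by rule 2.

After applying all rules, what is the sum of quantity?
79

Step 1: Apply rule 1 to records with quantity < 3
  - 1 records get bonus of 10
  - Of these, 0 records then exceed 11 and get capped
Step 2: Apply rule 2 to records with quantity > 11
  - 4 records (original) are capped
Step 3: Calculate final sum = 79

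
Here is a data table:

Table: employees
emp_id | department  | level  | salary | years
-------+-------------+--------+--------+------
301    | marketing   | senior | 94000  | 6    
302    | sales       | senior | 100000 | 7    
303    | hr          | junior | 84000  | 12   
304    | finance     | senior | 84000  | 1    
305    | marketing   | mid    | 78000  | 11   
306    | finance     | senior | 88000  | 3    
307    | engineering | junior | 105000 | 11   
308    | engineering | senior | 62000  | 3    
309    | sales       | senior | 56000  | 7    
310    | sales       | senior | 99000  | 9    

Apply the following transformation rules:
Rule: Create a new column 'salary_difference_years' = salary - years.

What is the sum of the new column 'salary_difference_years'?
849930

Step 1: For each record, compute salary - years
Example calculations:
  94000 - 6 = 93994
  100000 - 7 = 99993
  84000 - 12 = 83988
  ...
Step 2: Sum all derived values
Step 3: Total = 849930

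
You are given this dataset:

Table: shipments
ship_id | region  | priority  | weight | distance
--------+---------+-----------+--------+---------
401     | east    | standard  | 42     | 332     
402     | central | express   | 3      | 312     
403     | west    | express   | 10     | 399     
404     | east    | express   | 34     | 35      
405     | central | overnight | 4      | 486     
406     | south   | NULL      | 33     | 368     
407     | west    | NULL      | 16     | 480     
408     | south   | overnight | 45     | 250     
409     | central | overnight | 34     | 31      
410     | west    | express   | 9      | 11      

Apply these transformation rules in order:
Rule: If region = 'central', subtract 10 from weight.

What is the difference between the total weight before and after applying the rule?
30

Step 1: Original sum of weight = 230
Step 2: 3 records have region = 'central'
Step 3: Each affected record changes by -10
Step 4: Total change = 3 × -10 = -30
Step 5: New sum = 230 + -30 = 200
Step 6: Difference = |200 - 230| = 30
        (Sum decreased by 30)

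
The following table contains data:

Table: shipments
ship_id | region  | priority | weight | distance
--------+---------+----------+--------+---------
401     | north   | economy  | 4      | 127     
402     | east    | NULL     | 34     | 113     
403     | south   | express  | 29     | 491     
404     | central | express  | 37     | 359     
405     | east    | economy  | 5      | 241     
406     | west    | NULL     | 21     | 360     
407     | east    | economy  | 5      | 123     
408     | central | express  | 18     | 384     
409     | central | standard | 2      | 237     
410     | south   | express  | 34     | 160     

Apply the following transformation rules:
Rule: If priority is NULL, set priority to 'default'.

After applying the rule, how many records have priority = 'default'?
2

Step 1: Count records where priority IS NULL
Step 2: Found 2 records with NULL priority
Step 3: These records will have priority set to 'default'
Step 4: Records already having priority = 'default': 0
Step 5: Answer: 2 + 0 = 2 records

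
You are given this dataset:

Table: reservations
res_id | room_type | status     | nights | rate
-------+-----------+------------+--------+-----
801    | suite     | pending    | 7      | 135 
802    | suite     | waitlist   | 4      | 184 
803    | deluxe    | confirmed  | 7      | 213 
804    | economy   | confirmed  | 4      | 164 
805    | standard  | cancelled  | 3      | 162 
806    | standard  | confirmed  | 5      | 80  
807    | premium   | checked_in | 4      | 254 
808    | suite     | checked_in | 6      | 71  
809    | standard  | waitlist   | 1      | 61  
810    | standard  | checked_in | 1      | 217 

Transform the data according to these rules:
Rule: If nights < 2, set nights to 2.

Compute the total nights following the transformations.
44

Step 1: 2 records have nights < 2
Step 2: These records originally summed to 2
Step 3: After setting to minimum: 2 × 2 = 4
Step 4: Unaffected records sum: 40
Step 5: Final sum = 4 + 40 = 44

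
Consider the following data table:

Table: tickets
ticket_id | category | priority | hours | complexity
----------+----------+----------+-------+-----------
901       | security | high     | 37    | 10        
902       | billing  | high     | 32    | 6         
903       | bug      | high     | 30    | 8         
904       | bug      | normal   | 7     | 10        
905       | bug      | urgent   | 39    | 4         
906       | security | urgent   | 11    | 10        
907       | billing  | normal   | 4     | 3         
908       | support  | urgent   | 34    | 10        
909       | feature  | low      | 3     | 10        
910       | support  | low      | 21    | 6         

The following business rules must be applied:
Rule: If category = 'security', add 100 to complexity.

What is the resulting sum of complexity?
277

Step 1: Count records where category = 'security': 2
Step 2: Total bonus added: 2 × 100 = 200
Step 3: Original sum of complexity: 77
Step 4: Final sum = 77 + 200 = 277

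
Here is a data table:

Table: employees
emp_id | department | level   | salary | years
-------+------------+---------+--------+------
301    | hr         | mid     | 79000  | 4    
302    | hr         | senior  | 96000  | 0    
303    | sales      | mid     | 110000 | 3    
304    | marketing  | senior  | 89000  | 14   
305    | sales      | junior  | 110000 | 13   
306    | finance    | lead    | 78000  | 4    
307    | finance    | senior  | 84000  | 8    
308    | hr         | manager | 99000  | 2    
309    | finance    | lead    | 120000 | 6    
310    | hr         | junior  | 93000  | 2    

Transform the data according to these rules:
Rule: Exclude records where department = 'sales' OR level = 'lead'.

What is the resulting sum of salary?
540000

Step 1: Find records where department = 'sales' OR level = 'lead'
Step 2: 4 records match, summing to 418000
Step 3: Original sum: 958000
Step 4: Remaining sum = 958000 - 418000 = 540000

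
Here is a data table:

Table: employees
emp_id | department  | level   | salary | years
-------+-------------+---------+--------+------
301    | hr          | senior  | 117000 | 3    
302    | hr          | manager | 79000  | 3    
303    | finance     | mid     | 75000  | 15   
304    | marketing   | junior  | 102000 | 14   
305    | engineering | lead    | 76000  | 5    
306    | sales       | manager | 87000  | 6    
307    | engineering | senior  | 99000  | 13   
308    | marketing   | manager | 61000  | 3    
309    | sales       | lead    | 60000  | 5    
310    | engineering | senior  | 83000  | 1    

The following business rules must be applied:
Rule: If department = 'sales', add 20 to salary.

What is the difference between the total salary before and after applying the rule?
40

Step 1: Original sum of salary = 839000
Step 2: 2 records have department = 'sales'
Step 3: Each affected record changes by 20
Step 4: Total change = 2 × 20 = 40
Step 5: New sum = 839000 + 40 = 839040
Step 6: Difference = |839040 - 839000| = 40
        (Sum increased by 40)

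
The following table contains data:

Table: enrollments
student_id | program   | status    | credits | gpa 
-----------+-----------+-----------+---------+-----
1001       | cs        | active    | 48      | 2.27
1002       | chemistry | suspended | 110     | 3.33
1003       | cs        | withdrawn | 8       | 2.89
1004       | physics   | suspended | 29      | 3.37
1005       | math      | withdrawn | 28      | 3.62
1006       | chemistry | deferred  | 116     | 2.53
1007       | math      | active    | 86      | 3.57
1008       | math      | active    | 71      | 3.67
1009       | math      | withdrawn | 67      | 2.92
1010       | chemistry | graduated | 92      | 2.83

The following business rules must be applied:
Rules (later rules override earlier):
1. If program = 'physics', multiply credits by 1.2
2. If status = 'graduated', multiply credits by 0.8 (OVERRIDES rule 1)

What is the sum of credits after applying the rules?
642.4

Step 1: Rule 2 takes priority for records with status = 'graduated'
  - 1 records: 92 × 0.8 = 73.6
Step 2: Rule 1 applies to remaining records with program = 'physics'
  - 1 records: 29 × 1.2 = 34.8
Step 3: Other records unchanged: 534
Step 4: Final sum = 73.6 + 34.8 + 534 = 642.4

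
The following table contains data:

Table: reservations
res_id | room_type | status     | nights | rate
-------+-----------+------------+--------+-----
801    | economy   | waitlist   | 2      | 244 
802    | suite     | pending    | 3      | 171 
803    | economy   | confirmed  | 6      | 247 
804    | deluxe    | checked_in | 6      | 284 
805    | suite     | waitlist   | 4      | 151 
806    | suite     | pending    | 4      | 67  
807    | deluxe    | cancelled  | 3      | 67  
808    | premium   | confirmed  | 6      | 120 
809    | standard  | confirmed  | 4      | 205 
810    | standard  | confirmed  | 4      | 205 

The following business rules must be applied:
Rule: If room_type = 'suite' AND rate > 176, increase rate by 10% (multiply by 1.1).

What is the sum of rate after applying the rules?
1761

Step 1: Find records where room_type = 'suite' AND rate > 176
Step 2: 0 records match, summing to 0
Step 3: After multiplier: 0 × 1.1 = 0.0
Step 4: Unaffected records sum: 1761
Step 5: Final sum = 0.0 + 1761 = 1761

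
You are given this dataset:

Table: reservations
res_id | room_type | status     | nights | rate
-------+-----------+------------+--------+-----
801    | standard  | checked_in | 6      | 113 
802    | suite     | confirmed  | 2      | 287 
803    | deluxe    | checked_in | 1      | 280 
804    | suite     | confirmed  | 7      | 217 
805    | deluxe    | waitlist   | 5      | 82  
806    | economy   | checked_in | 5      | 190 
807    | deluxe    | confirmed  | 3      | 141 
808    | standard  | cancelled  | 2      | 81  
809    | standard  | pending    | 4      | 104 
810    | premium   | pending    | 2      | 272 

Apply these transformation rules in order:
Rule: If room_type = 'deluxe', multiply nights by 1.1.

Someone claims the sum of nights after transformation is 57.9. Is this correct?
No, the correct result is 37.9.

Step 1: Calculate the correct sum after transformation
Step 2: Apply multiplier 1.1 to records where room_type = 'deluxe'
Step 3: Correct result = 37.9
Step 4: Claimed result = 57.9
Step 5: 37.9 ≠ 57.9
Conclusion: The claimed result is incorrect. The correct answer is 37.9.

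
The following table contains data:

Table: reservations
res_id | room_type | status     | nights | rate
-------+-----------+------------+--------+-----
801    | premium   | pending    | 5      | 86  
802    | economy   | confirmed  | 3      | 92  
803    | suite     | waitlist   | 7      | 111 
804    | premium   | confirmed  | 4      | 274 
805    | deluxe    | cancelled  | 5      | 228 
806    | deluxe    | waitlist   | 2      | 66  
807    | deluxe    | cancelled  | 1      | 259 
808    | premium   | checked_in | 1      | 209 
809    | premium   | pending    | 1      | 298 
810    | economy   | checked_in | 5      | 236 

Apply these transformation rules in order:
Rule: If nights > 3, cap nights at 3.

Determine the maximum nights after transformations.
3

Step 1: Original maximum nights = 7
Step 2: Apply cap at 3
Step 3: 5 records had nights > 3 and were capped
Step 4: Maximum after transformation = 3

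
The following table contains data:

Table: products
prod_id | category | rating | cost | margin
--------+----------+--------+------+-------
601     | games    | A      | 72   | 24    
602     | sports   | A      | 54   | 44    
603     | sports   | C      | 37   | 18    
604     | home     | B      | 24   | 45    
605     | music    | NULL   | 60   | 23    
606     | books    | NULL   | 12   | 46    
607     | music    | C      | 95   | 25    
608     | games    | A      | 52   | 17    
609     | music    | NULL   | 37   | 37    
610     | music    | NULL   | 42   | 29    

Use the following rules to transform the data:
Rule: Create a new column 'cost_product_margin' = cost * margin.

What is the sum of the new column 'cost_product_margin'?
13628

Step 1: For each record, compute cost * margin
Example calculations:
  72 * 24 = 1728
  54 * 44 = 2376
  37 * 18 = 666
  ...
Step 2: Sum all derived values
Step 3: Total = 13628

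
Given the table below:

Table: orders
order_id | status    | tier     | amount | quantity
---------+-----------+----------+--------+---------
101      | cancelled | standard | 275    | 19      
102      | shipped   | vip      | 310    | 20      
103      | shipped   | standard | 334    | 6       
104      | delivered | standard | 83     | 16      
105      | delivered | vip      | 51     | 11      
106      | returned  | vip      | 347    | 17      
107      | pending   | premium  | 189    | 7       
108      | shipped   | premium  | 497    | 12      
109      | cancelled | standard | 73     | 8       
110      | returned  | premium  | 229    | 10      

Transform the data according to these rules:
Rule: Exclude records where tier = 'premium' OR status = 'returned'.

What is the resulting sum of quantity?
80

Step 1: Find records where tier = 'premium' OR status = 'returned'
Step 2: 4 records match, summing to 46
Step 3: Original sum: 126
Step 4: Remaining sum = 126 - 46 = 80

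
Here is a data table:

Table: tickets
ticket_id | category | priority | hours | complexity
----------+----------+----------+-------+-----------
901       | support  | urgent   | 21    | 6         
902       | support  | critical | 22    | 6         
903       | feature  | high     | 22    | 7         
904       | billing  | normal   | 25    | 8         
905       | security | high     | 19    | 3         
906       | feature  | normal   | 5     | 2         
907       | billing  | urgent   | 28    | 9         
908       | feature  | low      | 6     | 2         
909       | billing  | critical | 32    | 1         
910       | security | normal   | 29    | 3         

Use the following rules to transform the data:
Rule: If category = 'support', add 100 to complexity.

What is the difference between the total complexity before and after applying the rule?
200

Step 1: Original sum of complexity = 47
Step 2: 2 records have category = 'support'
Step 3: Each affected record changes by 100
Step 4: Total change = 2 × 100 = 200
Step 5: New sum = 47 + 200 = 247
Step 6: Difference = |247 - 47| = 200
        (Sum increased by 200)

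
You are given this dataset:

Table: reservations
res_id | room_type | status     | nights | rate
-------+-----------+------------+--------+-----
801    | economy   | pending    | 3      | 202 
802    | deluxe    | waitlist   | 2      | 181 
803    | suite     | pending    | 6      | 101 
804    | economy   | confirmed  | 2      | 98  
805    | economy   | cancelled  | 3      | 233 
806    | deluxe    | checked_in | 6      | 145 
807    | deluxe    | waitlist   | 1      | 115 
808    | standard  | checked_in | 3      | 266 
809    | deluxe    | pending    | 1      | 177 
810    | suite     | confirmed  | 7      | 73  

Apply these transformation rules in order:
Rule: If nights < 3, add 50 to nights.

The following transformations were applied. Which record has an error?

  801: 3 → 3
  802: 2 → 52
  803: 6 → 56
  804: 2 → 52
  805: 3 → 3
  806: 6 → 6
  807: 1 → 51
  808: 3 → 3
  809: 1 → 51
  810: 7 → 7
Record 803 has an error. The correct transformed value should be 6, not 56.

Step 1: Check each record against the rule
Step 2: Record 803 has nights = 6
Step 3: Since 6 >= 3, the bonus should not have been applied
Step 4: Correct value = 6, but claimed value = 56
Conclusion: Record 803 has the error.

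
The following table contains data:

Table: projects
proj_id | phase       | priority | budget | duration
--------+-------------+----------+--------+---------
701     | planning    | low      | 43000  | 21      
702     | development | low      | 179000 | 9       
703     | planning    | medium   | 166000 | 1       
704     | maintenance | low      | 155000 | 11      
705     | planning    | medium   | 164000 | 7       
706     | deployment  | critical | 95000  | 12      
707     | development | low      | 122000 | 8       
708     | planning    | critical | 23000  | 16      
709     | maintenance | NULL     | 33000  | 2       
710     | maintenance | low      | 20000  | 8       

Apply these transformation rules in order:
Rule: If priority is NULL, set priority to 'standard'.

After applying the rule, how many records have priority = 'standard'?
1

Step 1: Count records where priority IS NULL
Step 2: Found 1 records with NULL priority
Step 3: These records will have priority set to 'standard'
Step 4: Records already having priority = 'standard': 0
Step 5: Answer: 1 + 0 = 1 records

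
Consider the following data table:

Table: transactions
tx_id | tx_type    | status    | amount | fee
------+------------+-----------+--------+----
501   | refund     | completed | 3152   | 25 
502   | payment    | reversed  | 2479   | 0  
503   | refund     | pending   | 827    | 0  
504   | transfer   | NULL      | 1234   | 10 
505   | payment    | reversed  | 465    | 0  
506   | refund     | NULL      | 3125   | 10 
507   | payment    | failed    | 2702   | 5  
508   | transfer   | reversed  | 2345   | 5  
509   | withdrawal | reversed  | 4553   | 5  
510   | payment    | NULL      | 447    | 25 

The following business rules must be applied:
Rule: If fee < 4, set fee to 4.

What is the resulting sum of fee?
97

Step 1: 3 records have fee < 4
Step 2: These records originally summed to 0
Step 3: After setting to minimum: 3 × 4 = 12
Step 4: Unaffected records sum: 85
Step 5: Final sum = 12 + 85 = 97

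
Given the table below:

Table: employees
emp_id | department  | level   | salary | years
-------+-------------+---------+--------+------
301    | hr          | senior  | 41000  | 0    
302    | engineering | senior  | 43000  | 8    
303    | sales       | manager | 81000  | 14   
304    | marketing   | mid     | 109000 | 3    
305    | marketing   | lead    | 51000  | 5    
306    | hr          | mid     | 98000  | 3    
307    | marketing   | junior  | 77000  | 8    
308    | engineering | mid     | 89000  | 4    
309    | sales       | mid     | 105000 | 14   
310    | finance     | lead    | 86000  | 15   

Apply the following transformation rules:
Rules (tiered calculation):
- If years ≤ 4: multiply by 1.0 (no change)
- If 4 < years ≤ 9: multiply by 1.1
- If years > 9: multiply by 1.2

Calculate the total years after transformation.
84.7

Step 1: Tier 1 (years ≤ 4): 4 records, sum = 10 × 1.0 = 10.0
Step 2: Tier 2 (4 < years ≤ 9): 3 records, sum = 21 × 1.1 = 23.1
Step 3: Tier 3 (years > 9): 3 records, sum = 43 × 1.2 = 51.6
Step 4: Final sum = 10.0 + 23.1 + 51.6 = 84.7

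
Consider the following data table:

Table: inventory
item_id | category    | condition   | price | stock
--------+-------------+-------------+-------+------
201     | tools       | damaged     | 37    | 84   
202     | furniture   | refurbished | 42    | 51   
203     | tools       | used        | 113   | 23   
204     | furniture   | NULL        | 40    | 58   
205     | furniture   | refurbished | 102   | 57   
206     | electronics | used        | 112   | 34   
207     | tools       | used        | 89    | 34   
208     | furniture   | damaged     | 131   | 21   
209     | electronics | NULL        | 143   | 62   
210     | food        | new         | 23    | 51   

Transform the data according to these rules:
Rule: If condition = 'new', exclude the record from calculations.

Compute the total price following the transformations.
809

Step 1: Identify records where condition = 'new'
Step 2: The excluded records sum to 23
Step 3: Original total price = 832
Step 4: Remaining total = 832 - 23 = 809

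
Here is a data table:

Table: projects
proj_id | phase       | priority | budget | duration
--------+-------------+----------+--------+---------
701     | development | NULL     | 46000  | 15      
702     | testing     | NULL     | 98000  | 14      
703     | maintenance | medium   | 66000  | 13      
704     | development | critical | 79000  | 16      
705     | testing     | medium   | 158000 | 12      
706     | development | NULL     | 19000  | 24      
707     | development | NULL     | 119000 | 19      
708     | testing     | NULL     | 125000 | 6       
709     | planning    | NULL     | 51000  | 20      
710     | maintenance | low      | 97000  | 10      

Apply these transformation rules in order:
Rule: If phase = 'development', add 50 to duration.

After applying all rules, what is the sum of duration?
349

Step 1: Count records where phase = 'development': 4
Step 2: Total bonus added: 4 × 50 = 200
Step 3: Original sum of duration: 149
Step 4: Final sum = 149 + 200 = 349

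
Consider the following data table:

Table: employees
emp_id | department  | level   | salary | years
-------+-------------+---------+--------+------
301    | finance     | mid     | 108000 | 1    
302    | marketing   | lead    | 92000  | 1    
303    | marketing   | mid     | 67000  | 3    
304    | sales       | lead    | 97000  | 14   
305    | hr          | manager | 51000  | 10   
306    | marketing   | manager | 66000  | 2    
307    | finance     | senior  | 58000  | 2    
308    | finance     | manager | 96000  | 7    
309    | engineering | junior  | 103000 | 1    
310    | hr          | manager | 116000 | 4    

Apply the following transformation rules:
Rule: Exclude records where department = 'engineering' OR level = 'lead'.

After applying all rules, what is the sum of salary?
562000

Step 1: Find records where department = 'engineering' OR level = 'lead'
Step 2: 3 records match, summing to 292000
Step 3: Original sum: 854000
Step 4: Remaining sum = 854000 - 292000 = 562000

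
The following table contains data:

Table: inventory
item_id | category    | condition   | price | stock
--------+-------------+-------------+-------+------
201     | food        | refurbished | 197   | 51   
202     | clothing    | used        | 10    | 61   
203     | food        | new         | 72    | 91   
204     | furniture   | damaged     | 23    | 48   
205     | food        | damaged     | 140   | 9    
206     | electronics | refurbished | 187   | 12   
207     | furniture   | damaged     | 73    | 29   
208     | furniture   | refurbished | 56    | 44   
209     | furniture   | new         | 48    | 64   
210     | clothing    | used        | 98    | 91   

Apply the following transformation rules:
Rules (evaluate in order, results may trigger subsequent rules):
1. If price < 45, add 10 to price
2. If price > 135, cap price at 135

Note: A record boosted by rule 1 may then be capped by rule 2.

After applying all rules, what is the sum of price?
805

Step 1: Apply rule 1 to records with price < 45
  - 2 records get bonus of 10
  - Of these, 0 records then exceed 135 and get capped
Step 2: Apply rule 2 to records with price > 135
  - 3 records (original) are capped
Step 3: Calculate final sum = 805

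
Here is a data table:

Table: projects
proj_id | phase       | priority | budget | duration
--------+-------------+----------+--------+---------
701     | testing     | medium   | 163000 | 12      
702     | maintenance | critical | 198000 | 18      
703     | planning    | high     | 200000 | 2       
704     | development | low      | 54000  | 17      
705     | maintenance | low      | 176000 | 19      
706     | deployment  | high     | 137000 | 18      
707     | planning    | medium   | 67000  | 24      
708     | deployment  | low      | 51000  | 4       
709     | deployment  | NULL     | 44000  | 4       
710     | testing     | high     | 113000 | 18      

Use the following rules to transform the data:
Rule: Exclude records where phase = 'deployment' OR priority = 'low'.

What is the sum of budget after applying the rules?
741000

Step 1: Find records where phase = 'deployment' OR priority = 'low'
Step 2: 5 records match, summing to 462000
Step 3: Original sum: 1203000
Step 4: Remaining sum = 1203000 - 462000 = 741000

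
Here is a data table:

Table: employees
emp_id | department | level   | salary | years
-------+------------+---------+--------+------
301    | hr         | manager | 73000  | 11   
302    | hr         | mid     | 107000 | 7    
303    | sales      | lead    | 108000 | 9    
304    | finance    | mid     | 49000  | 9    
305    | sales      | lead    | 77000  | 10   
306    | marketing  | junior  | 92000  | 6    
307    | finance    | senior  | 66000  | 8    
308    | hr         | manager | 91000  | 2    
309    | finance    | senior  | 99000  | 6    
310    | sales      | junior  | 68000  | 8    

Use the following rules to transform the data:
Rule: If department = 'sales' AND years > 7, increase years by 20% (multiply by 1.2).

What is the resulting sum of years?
81.4

Step 1: Find records where department = 'sales' AND years > 7
Step 2: 3 records match, summing to 27
Step 3: After multiplier: 27 × 1.2 = 32.4
Step 4: Unaffected records sum: 49
Step 5: Final sum = 32.4 + 49 = 81.4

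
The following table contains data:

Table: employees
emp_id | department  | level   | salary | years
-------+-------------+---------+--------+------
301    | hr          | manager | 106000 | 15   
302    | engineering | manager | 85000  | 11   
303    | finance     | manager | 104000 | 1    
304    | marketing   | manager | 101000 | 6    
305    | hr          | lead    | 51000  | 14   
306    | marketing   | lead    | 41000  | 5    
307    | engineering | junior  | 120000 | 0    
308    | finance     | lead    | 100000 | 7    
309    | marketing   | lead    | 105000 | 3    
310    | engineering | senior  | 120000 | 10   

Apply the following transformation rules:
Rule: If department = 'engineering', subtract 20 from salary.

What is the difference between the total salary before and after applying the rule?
60

Step 1: Original sum of salary = 933000
Step 2: 3 records have department = 'engineering'
Step 3: Each affected record changes by -20
Step 4: Total change = 3 × -20 = -60
Step 5: New sum = 933000 + -60 = 932940
Step 6: Difference = |932940 - 933000| = 60
        (Sum decreased by 60)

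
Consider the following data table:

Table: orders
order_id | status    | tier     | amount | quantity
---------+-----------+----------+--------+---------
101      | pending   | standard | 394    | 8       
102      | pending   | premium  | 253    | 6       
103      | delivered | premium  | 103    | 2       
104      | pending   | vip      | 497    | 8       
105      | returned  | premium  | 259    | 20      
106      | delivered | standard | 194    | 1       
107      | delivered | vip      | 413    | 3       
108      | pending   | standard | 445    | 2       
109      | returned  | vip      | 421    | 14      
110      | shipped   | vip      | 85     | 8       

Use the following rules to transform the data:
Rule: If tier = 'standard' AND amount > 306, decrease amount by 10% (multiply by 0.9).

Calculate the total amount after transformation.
2980.1

Step 1: Find records where tier = 'standard' AND amount > 306
Step 2: 2 records match, summing to 839
Step 3: After multiplier: 839 × 0.9 = 755.1
Step 4: Unaffected records sum: 2225
Step 5: Final sum = 755.1 + 2225 = 2980.1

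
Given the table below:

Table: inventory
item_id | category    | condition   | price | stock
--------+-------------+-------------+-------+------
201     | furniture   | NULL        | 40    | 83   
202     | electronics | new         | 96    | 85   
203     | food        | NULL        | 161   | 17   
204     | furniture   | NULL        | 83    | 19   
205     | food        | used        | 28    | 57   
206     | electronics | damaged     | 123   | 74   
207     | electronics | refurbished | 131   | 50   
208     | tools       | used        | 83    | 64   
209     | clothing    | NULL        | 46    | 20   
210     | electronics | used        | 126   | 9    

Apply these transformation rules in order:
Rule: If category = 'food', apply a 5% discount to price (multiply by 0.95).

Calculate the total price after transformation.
907.55

Step 1: Records with category = 'food' have total price = 189
Step 2: Apply multiplier: 189 × 0.95 = 179.55
Step 3: Other records total: 728
Step 4: Final sum = 179.55 + 728 = 907.55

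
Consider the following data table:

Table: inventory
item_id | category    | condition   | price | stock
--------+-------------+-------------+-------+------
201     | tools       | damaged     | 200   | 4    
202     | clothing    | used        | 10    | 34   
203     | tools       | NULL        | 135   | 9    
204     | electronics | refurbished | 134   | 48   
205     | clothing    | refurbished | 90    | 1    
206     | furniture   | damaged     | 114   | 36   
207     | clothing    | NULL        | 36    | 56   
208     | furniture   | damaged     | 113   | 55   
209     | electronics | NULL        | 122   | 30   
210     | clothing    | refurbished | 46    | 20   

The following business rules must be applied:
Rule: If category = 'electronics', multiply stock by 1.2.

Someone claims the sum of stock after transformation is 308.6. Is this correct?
Yes, the result is correct.

Step 1: Calculate the correct sum after transformation
Step 2: Apply multiplier 1.2 to records where category = 'electronics'
Step 3: Correct result = 308.6
Step 4: Claimed result = 308.6
Step 5: 308.6 = 308.6 ✓
Conclusion: The claimed result is correct.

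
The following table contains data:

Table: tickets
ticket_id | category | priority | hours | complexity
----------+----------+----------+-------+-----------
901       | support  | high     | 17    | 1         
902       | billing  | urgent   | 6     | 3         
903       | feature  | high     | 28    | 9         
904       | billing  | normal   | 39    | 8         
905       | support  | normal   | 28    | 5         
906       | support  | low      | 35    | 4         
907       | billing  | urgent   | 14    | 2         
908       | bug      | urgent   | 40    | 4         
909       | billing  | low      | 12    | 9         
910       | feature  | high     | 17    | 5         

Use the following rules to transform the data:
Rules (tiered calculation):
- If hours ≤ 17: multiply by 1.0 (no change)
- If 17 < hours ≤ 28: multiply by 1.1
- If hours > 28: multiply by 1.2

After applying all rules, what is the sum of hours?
264.4

Step 1: Tier 1 (hours ≤ 17): 5 records, sum = 66 × 1.0 = 66.0
Step 2: Tier 2 (17 < hours ≤ 28): 2 records, sum = 56 × 1.1 = 61.6
Step 3: Tier 3 (hours > 28): 3 records, sum = 114 × 1.2 = 136.8
Step 4: Final sum = 66.0 + 61.6 + 136.8 = 264.4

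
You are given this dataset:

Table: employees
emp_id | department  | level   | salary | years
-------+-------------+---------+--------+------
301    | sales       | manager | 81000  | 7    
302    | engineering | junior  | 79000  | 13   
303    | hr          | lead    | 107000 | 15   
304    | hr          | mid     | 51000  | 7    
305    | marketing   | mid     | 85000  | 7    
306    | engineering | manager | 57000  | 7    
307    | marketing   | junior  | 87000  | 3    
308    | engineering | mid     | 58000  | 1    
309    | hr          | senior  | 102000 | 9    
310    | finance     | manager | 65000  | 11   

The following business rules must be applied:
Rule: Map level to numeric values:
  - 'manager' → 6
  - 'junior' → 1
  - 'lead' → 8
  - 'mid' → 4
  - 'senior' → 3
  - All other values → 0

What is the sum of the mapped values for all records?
43

Step 1: Apply mapping to each record
Step 2: Count by status:
  'manager': 3 records × 6 = 18
  'junior': 2 records × 1 = 2
  'lead': 1 records × 8 = 8
  'mid': 3 records × 4 = 12
  'senior': 1 records × 3 = 3
Step 3: Sum all mapped values = 43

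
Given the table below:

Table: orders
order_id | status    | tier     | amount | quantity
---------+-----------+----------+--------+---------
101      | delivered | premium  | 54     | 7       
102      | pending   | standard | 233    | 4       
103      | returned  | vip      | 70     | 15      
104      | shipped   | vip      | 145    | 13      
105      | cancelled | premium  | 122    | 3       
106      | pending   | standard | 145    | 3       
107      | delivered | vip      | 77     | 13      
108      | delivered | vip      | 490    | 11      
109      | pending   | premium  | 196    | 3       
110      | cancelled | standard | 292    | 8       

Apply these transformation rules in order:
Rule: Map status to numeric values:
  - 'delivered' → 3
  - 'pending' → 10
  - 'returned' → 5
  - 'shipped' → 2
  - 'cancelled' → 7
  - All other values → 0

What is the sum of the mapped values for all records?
60

Step 1: Apply mapping to each record
Step 2: Count by status:
  'delivered': 3 records × 3 = 9
  'pending': 3 records × 10 = 30
  'returned': 1 records × 5 = 5
  'shipped': 1 records × 2 = 2
  'cancelled': 2 records × 7 = 14
Step 3: Sum all mapped values = 60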